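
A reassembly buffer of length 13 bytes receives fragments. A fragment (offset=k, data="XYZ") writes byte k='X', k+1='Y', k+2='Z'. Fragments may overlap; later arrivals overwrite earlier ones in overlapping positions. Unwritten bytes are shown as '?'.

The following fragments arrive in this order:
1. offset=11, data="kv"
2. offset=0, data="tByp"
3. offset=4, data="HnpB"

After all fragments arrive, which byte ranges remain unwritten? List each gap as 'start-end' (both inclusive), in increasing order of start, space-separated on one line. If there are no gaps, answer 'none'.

Answer: 8-10

Derivation:
Fragment 1: offset=11 len=2
Fragment 2: offset=0 len=4
Fragment 3: offset=4 len=4
Gaps: 8-10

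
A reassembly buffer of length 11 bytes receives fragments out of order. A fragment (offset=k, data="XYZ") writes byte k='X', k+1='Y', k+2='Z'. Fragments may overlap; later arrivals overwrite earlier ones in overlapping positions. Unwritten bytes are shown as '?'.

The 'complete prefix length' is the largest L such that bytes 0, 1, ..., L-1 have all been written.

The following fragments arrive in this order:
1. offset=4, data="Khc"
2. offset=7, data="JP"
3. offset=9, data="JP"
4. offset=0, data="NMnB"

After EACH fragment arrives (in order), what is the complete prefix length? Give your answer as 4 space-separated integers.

Fragment 1: offset=4 data="Khc" -> buffer=????Khc???? -> prefix_len=0
Fragment 2: offset=7 data="JP" -> buffer=????KhcJP?? -> prefix_len=0
Fragment 3: offset=9 data="JP" -> buffer=????KhcJPJP -> prefix_len=0
Fragment 4: offset=0 data="NMnB" -> buffer=NMnBKhcJPJP -> prefix_len=11

Answer: 0 0 0 11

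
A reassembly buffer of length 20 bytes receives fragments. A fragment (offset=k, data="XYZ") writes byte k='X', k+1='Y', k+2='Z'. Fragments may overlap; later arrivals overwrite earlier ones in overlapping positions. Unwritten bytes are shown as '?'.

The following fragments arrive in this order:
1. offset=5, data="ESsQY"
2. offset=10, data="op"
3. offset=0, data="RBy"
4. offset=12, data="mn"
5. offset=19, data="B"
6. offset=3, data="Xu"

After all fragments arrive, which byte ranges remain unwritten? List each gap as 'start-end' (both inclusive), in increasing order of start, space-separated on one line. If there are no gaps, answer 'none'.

Answer: 14-18

Derivation:
Fragment 1: offset=5 len=5
Fragment 2: offset=10 len=2
Fragment 3: offset=0 len=3
Fragment 4: offset=12 len=2
Fragment 5: offset=19 len=1
Fragment 6: offset=3 len=2
Gaps: 14-18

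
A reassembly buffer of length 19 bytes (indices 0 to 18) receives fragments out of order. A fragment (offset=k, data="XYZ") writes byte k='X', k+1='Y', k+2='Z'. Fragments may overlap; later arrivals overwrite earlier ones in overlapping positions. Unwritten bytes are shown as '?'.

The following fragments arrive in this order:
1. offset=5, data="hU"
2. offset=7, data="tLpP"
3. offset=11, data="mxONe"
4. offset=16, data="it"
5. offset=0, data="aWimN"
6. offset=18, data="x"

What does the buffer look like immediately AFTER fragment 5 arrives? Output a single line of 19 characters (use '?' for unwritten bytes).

Answer: aWimNhUtLpPmxONeit?

Derivation:
Fragment 1: offset=5 data="hU" -> buffer=?????hU????????????
Fragment 2: offset=7 data="tLpP" -> buffer=?????hUtLpP????????
Fragment 3: offset=11 data="mxONe" -> buffer=?????hUtLpPmxONe???
Fragment 4: offset=16 data="it" -> buffer=?????hUtLpPmxONeit?
Fragment 5: offset=0 data="aWimN" -> buffer=aWimNhUtLpPmxONeit?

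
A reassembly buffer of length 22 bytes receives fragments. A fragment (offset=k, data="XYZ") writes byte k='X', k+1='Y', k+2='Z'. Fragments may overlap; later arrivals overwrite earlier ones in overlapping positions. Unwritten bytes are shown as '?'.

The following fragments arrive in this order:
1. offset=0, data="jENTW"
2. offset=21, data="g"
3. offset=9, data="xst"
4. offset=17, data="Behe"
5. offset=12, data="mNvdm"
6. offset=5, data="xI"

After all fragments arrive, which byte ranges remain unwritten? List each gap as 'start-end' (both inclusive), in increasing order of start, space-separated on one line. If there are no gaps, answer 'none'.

Answer: 7-8

Derivation:
Fragment 1: offset=0 len=5
Fragment 2: offset=21 len=1
Fragment 3: offset=9 len=3
Fragment 4: offset=17 len=4
Fragment 5: offset=12 len=5
Fragment 6: offset=5 len=2
Gaps: 7-8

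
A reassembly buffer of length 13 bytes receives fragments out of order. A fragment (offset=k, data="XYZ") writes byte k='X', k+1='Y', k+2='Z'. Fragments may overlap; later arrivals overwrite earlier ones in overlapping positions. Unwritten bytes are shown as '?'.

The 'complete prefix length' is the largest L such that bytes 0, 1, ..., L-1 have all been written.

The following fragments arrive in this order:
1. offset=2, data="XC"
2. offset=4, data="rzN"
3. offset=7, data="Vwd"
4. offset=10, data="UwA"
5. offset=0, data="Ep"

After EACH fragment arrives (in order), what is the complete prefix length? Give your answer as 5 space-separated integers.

Fragment 1: offset=2 data="XC" -> buffer=??XC????????? -> prefix_len=0
Fragment 2: offset=4 data="rzN" -> buffer=??XCrzN?????? -> prefix_len=0
Fragment 3: offset=7 data="Vwd" -> buffer=??XCrzNVwd??? -> prefix_len=0
Fragment 4: offset=10 data="UwA" -> buffer=??XCrzNVwdUwA -> prefix_len=0
Fragment 5: offset=0 data="Ep" -> buffer=EpXCrzNVwdUwA -> prefix_len=13

Answer: 0 0 0 0 13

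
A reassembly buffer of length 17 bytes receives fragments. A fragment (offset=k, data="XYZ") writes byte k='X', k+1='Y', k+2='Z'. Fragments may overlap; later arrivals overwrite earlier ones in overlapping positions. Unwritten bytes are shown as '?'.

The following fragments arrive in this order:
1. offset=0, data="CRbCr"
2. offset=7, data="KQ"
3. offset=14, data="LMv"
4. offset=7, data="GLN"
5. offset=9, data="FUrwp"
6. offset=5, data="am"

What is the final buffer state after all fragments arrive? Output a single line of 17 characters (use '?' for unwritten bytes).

Fragment 1: offset=0 data="CRbCr" -> buffer=CRbCr????????????
Fragment 2: offset=7 data="KQ" -> buffer=CRbCr??KQ????????
Fragment 3: offset=14 data="LMv" -> buffer=CRbCr??KQ?????LMv
Fragment 4: offset=7 data="GLN" -> buffer=CRbCr??GLN????LMv
Fragment 5: offset=9 data="FUrwp" -> buffer=CRbCr??GLFUrwpLMv
Fragment 6: offset=5 data="am" -> buffer=CRbCramGLFUrwpLMv

Answer: CRbCramGLFUrwpLMv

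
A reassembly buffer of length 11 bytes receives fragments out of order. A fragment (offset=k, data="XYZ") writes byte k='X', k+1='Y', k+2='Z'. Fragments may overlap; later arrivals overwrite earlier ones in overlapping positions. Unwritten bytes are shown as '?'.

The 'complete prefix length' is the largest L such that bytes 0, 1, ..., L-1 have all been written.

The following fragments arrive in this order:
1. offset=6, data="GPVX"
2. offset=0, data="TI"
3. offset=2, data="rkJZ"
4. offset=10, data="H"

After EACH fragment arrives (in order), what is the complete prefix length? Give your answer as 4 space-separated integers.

Answer: 0 2 10 11

Derivation:
Fragment 1: offset=6 data="GPVX" -> buffer=??????GPVX? -> prefix_len=0
Fragment 2: offset=0 data="TI" -> buffer=TI????GPVX? -> prefix_len=2
Fragment 3: offset=2 data="rkJZ" -> buffer=TIrkJZGPVX? -> prefix_len=10
Fragment 4: offset=10 data="H" -> buffer=TIrkJZGPVXH -> prefix_len=11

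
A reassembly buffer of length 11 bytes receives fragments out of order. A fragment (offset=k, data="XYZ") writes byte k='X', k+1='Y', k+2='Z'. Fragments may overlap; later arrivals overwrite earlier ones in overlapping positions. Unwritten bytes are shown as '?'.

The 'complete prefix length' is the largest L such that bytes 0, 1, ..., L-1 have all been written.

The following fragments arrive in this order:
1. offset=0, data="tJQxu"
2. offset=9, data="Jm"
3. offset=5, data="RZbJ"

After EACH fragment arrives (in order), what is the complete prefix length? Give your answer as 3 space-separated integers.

Fragment 1: offset=0 data="tJQxu" -> buffer=tJQxu?????? -> prefix_len=5
Fragment 2: offset=9 data="Jm" -> buffer=tJQxu????Jm -> prefix_len=5
Fragment 3: offset=5 data="RZbJ" -> buffer=tJQxuRZbJJm -> prefix_len=11

Answer: 5 5 11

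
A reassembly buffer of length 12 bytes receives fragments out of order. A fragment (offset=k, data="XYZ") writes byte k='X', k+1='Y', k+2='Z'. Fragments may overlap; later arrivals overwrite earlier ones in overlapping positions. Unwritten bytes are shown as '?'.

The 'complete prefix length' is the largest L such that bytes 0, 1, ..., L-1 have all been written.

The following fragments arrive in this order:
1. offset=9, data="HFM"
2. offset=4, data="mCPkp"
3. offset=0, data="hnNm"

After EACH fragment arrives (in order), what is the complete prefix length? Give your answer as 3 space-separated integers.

Answer: 0 0 12

Derivation:
Fragment 1: offset=9 data="HFM" -> buffer=?????????HFM -> prefix_len=0
Fragment 2: offset=4 data="mCPkp" -> buffer=????mCPkpHFM -> prefix_len=0
Fragment 3: offset=0 data="hnNm" -> buffer=hnNmmCPkpHFM -> prefix_len=12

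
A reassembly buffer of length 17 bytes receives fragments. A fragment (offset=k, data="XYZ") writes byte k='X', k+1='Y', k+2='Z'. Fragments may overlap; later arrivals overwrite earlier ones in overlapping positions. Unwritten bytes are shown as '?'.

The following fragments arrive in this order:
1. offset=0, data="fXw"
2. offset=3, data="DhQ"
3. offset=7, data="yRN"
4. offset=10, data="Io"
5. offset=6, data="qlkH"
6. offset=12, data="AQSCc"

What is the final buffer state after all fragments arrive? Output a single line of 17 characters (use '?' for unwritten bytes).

Answer: fXwDhQqlkHIoAQSCc

Derivation:
Fragment 1: offset=0 data="fXw" -> buffer=fXw??????????????
Fragment 2: offset=3 data="DhQ" -> buffer=fXwDhQ???????????
Fragment 3: offset=7 data="yRN" -> buffer=fXwDhQ?yRN???????
Fragment 4: offset=10 data="Io" -> buffer=fXwDhQ?yRNIo?????
Fragment 5: offset=6 data="qlkH" -> buffer=fXwDhQqlkHIo?????
Fragment 6: offset=12 data="AQSCc" -> buffer=fXwDhQqlkHIoAQSCc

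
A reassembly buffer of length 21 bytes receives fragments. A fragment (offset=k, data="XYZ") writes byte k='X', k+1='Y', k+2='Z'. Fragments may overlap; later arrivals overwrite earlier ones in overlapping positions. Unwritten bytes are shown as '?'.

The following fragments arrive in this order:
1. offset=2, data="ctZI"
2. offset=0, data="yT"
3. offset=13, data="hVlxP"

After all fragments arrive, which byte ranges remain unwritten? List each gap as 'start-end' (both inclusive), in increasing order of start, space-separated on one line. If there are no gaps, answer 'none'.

Answer: 6-12 18-20

Derivation:
Fragment 1: offset=2 len=4
Fragment 2: offset=0 len=2
Fragment 3: offset=13 len=5
Gaps: 6-12 18-20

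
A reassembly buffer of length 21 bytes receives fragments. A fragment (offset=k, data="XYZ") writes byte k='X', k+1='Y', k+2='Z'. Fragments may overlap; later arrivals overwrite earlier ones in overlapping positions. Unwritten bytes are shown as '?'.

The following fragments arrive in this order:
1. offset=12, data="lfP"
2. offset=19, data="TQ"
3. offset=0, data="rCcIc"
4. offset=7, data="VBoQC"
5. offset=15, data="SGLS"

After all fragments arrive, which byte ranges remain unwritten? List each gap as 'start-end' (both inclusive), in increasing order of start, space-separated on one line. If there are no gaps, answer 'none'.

Answer: 5-6

Derivation:
Fragment 1: offset=12 len=3
Fragment 2: offset=19 len=2
Fragment 3: offset=0 len=5
Fragment 4: offset=7 len=5
Fragment 5: offset=15 len=4
Gaps: 5-6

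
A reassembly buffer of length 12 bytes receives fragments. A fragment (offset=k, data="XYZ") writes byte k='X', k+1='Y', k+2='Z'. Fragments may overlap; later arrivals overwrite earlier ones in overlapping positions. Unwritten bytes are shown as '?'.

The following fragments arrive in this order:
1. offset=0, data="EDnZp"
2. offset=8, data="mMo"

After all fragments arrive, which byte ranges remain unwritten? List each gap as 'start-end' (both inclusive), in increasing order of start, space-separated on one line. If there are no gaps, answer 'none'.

Answer: 5-7 11-11

Derivation:
Fragment 1: offset=0 len=5
Fragment 2: offset=8 len=3
Gaps: 5-7 11-11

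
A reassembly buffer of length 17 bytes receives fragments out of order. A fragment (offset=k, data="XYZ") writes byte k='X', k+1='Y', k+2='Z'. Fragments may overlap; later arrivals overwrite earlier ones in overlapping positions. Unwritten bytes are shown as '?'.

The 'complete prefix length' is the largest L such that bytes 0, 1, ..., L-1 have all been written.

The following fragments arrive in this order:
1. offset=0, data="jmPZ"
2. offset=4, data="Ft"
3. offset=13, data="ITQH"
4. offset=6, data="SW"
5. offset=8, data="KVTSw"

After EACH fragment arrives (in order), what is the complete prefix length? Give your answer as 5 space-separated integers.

Fragment 1: offset=0 data="jmPZ" -> buffer=jmPZ????????????? -> prefix_len=4
Fragment 2: offset=4 data="Ft" -> buffer=jmPZFt??????????? -> prefix_len=6
Fragment 3: offset=13 data="ITQH" -> buffer=jmPZFt???????ITQH -> prefix_len=6
Fragment 4: offset=6 data="SW" -> buffer=jmPZFtSW?????ITQH -> prefix_len=8
Fragment 5: offset=8 data="KVTSw" -> buffer=jmPZFtSWKVTSwITQH -> prefix_len=17

Answer: 4 6 6 8 17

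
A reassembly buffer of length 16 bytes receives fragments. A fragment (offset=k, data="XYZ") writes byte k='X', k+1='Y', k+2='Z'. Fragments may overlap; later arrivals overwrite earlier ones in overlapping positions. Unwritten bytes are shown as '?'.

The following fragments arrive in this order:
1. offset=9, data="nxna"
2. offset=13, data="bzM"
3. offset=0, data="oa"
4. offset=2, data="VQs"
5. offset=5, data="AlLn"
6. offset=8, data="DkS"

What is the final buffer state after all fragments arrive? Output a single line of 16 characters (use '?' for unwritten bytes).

Fragment 1: offset=9 data="nxna" -> buffer=?????????nxna???
Fragment 2: offset=13 data="bzM" -> buffer=?????????nxnabzM
Fragment 3: offset=0 data="oa" -> buffer=oa???????nxnabzM
Fragment 4: offset=2 data="VQs" -> buffer=oaVQs????nxnabzM
Fragment 5: offset=5 data="AlLn" -> buffer=oaVQsAlLnnxnabzM
Fragment 6: offset=8 data="DkS" -> buffer=oaVQsAlLDkSnabzM

Answer: oaVQsAlLDkSnabzM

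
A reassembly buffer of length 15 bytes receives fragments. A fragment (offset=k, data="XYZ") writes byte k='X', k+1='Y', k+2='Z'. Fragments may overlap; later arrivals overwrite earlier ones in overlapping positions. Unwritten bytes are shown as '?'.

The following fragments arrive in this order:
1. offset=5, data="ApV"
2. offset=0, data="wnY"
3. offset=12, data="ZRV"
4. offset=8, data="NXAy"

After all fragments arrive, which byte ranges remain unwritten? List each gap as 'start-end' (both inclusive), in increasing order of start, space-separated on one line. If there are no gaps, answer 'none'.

Fragment 1: offset=5 len=3
Fragment 2: offset=0 len=3
Fragment 3: offset=12 len=3
Fragment 4: offset=8 len=4
Gaps: 3-4

Answer: 3-4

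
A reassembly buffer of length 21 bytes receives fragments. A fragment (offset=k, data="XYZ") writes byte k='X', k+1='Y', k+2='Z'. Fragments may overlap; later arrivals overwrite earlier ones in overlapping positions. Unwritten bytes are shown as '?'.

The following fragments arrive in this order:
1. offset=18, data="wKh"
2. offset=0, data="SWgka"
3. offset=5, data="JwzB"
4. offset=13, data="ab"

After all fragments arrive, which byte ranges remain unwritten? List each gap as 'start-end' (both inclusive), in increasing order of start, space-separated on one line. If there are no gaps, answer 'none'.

Answer: 9-12 15-17

Derivation:
Fragment 1: offset=18 len=3
Fragment 2: offset=0 len=5
Fragment 3: offset=5 len=4
Fragment 4: offset=13 len=2
Gaps: 9-12 15-17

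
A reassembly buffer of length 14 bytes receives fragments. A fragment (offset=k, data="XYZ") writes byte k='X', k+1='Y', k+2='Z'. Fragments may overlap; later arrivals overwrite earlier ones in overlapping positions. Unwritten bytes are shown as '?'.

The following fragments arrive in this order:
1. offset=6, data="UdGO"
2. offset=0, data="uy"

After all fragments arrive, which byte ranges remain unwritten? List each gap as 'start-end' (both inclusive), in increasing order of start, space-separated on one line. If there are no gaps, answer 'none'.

Fragment 1: offset=6 len=4
Fragment 2: offset=0 len=2
Gaps: 2-5 10-13

Answer: 2-5 10-13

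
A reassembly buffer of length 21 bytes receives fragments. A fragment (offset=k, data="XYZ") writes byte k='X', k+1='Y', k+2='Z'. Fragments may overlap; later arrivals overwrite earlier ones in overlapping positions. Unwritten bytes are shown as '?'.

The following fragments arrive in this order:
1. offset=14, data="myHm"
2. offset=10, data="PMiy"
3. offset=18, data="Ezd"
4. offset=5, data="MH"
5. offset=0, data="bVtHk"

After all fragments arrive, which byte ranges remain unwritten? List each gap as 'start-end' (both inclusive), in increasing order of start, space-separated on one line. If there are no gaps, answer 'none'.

Answer: 7-9

Derivation:
Fragment 1: offset=14 len=4
Fragment 2: offset=10 len=4
Fragment 3: offset=18 len=3
Fragment 4: offset=5 len=2
Fragment 5: offset=0 len=5
Gaps: 7-9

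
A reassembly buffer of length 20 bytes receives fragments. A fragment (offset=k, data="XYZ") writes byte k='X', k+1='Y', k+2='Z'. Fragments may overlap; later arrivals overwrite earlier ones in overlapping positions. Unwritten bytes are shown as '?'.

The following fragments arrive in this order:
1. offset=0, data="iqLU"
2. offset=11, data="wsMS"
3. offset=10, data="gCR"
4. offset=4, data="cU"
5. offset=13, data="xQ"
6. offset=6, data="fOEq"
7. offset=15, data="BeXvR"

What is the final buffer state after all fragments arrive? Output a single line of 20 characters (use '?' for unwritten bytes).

Fragment 1: offset=0 data="iqLU" -> buffer=iqLU????????????????
Fragment 2: offset=11 data="wsMS" -> buffer=iqLU???????wsMS?????
Fragment 3: offset=10 data="gCR" -> buffer=iqLU??????gCRMS?????
Fragment 4: offset=4 data="cU" -> buffer=iqLUcU????gCRMS?????
Fragment 5: offset=13 data="xQ" -> buffer=iqLUcU????gCRxQ?????
Fragment 6: offset=6 data="fOEq" -> buffer=iqLUcUfOEqgCRxQ?????
Fragment 7: offset=15 data="BeXvR" -> buffer=iqLUcUfOEqgCRxQBeXvR

Answer: iqLUcUfOEqgCRxQBeXvR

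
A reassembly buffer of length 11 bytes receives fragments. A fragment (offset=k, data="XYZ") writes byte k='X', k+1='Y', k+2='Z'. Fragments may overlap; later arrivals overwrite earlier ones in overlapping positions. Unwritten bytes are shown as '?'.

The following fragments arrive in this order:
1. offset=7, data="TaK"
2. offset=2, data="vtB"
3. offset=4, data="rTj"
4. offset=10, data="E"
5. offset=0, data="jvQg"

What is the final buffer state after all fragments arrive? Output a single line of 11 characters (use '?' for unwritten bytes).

Answer: jvQgrTjTaKE

Derivation:
Fragment 1: offset=7 data="TaK" -> buffer=???????TaK?
Fragment 2: offset=2 data="vtB" -> buffer=??vtB??TaK?
Fragment 3: offset=4 data="rTj" -> buffer=??vtrTjTaK?
Fragment 4: offset=10 data="E" -> buffer=??vtrTjTaKE
Fragment 5: offset=0 data="jvQg" -> buffer=jvQgrTjTaKE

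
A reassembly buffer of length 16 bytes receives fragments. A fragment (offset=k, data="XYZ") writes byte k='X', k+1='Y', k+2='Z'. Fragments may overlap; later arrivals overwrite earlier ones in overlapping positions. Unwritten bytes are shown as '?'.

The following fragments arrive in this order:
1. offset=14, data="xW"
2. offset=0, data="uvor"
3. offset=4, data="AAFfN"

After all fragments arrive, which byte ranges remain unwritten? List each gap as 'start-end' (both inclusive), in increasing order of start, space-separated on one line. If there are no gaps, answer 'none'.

Answer: 9-13

Derivation:
Fragment 1: offset=14 len=2
Fragment 2: offset=0 len=4
Fragment 3: offset=4 len=5
Gaps: 9-13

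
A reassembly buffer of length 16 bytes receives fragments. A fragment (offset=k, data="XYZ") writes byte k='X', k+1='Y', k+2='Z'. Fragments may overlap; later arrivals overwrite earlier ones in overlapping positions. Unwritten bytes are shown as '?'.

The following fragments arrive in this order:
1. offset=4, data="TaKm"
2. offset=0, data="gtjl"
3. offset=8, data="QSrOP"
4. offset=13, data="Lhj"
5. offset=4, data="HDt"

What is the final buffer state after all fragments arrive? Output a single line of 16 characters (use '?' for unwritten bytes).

Answer: gtjlHDtmQSrOPLhj

Derivation:
Fragment 1: offset=4 data="TaKm" -> buffer=????TaKm????????
Fragment 2: offset=0 data="gtjl" -> buffer=gtjlTaKm????????
Fragment 3: offset=8 data="QSrOP" -> buffer=gtjlTaKmQSrOP???
Fragment 4: offset=13 data="Lhj" -> buffer=gtjlTaKmQSrOPLhj
Fragment 5: offset=4 data="HDt" -> buffer=gtjlHDtmQSrOPLhj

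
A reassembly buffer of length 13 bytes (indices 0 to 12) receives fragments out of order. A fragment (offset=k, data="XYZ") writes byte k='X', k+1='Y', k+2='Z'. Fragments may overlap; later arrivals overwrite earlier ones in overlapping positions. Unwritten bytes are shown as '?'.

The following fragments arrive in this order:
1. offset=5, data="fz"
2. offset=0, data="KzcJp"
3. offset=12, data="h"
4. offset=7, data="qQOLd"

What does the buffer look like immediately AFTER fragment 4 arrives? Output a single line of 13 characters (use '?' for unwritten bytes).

Fragment 1: offset=5 data="fz" -> buffer=?????fz??????
Fragment 2: offset=0 data="KzcJp" -> buffer=KzcJpfz??????
Fragment 3: offset=12 data="h" -> buffer=KzcJpfz?????h
Fragment 4: offset=7 data="qQOLd" -> buffer=KzcJpfzqQOLdh

Answer: KzcJpfzqQOLdh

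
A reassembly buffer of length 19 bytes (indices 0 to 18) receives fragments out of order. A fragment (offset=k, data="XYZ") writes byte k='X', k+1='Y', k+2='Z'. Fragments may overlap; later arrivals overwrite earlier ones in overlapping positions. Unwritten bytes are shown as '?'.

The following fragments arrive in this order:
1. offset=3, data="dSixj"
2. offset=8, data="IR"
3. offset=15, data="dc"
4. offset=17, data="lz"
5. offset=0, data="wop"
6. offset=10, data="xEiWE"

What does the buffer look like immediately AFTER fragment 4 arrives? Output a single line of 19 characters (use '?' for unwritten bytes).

Answer: ???dSixjIR?????dclz

Derivation:
Fragment 1: offset=3 data="dSixj" -> buffer=???dSixj???????????
Fragment 2: offset=8 data="IR" -> buffer=???dSixjIR?????????
Fragment 3: offset=15 data="dc" -> buffer=???dSixjIR?????dc??
Fragment 4: offset=17 data="lz" -> buffer=???dSixjIR?????dclz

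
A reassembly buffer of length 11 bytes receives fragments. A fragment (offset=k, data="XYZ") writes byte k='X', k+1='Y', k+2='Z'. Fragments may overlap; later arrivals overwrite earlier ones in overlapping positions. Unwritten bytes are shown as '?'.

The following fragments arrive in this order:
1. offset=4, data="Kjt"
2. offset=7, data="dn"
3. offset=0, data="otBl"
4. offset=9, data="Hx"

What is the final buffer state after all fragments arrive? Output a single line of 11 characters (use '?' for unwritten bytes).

Answer: otBlKjtdnHx

Derivation:
Fragment 1: offset=4 data="Kjt" -> buffer=????Kjt????
Fragment 2: offset=7 data="dn" -> buffer=????Kjtdn??
Fragment 3: offset=0 data="otBl" -> buffer=otBlKjtdn??
Fragment 4: offset=9 data="Hx" -> buffer=otBlKjtdnHx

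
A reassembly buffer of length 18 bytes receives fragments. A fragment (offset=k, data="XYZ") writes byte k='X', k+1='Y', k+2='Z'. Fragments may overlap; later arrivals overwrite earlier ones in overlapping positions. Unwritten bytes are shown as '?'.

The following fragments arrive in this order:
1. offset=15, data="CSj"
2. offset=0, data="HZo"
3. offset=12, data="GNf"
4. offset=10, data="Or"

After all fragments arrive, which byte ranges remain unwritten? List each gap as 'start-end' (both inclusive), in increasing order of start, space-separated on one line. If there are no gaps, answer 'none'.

Answer: 3-9

Derivation:
Fragment 1: offset=15 len=3
Fragment 2: offset=0 len=3
Fragment 3: offset=12 len=3
Fragment 4: offset=10 len=2
Gaps: 3-9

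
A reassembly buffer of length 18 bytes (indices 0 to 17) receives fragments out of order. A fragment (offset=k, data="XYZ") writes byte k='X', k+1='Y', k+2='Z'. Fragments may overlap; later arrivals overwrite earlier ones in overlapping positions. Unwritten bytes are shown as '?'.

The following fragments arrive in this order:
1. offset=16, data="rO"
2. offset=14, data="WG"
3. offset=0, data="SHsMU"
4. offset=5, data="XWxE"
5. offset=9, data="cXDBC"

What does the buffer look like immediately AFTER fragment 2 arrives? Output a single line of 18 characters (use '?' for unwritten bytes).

Fragment 1: offset=16 data="rO" -> buffer=????????????????rO
Fragment 2: offset=14 data="WG" -> buffer=??????????????WGrO

Answer: ??????????????WGrO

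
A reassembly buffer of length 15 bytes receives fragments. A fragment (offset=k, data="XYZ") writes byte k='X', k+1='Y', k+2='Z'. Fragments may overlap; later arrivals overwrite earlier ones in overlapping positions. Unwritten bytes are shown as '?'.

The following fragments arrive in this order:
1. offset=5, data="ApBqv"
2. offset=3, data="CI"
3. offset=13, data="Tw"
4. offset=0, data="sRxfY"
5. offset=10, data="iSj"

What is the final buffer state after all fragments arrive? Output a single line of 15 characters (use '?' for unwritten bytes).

Fragment 1: offset=5 data="ApBqv" -> buffer=?????ApBqv?????
Fragment 2: offset=3 data="CI" -> buffer=???CIApBqv?????
Fragment 3: offset=13 data="Tw" -> buffer=???CIApBqv???Tw
Fragment 4: offset=0 data="sRxfY" -> buffer=sRxfYApBqv???Tw
Fragment 5: offset=10 data="iSj" -> buffer=sRxfYApBqviSjTw

Answer: sRxfYApBqviSjTw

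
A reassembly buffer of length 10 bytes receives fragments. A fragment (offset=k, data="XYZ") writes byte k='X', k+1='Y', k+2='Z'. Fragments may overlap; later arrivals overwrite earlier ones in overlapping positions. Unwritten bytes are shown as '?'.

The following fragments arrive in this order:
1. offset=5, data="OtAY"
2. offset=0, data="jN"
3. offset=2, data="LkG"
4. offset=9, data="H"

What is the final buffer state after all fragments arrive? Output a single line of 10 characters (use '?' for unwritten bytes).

Answer: jNLkGOtAYH

Derivation:
Fragment 1: offset=5 data="OtAY" -> buffer=?????OtAY?
Fragment 2: offset=0 data="jN" -> buffer=jN???OtAY?
Fragment 3: offset=2 data="LkG" -> buffer=jNLkGOtAY?
Fragment 4: offset=9 data="H" -> buffer=jNLkGOtAYH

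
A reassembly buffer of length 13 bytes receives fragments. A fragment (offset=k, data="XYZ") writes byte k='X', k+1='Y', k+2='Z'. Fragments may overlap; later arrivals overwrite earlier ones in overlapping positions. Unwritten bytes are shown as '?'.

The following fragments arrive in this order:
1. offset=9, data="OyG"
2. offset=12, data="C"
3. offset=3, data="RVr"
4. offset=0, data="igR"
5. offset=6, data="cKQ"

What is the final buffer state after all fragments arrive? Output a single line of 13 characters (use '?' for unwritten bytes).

Answer: igRRVrcKQOyGC

Derivation:
Fragment 1: offset=9 data="OyG" -> buffer=?????????OyG?
Fragment 2: offset=12 data="C" -> buffer=?????????OyGC
Fragment 3: offset=3 data="RVr" -> buffer=???RVr???OyGC
Fragment 4: offset=0 data="igR" -> buffer=igRRVr???OyGC
Fragment 5: offset=6 data="cKQ" -> buffer=igRRVrcKQOyGC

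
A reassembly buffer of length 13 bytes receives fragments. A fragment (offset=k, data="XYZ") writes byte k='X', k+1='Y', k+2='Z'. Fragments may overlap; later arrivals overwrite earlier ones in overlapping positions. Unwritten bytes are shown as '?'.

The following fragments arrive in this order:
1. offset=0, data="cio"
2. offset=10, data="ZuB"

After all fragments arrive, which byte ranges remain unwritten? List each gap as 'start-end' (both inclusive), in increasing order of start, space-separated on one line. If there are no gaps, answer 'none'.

Answer: 3-9

Derivation:
Fragment 1: offset=0 len=3
Fragment 2: offset=10 len=3
Gaps: 3-9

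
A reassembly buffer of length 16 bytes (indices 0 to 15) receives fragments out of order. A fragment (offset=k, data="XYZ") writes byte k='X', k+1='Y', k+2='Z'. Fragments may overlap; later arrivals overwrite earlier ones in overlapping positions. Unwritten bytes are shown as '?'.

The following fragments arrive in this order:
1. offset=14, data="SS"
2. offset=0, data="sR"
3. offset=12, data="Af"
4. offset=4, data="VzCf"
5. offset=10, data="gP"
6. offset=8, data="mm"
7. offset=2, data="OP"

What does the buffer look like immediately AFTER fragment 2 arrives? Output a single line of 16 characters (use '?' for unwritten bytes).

Fragment 1: offset=14 data="SS" -> buffer=??????????????SS
Fragment 2: offset=0 data="sR" -> buffer=sR????????????SS

Answer: sR????????????SS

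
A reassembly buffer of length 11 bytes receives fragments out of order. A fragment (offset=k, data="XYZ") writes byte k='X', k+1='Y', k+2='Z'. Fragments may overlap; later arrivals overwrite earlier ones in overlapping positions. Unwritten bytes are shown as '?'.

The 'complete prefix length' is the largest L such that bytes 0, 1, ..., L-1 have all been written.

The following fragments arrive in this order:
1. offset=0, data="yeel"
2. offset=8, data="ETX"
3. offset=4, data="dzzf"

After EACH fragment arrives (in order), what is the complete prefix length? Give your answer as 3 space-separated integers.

Answer: 4 4 11

Derivation:
Fragment 1: offset=0 data="yeel" -> buffer=yeel??????? -> prefix_len=4
Fragment 2: offset=8 data="ETX" -> buffer=yeel????ETX -> prefix_len=4
Fragment 3: offset=4 data="dzzf" -> buffer=yeeldzzfETX -> prefix_len=11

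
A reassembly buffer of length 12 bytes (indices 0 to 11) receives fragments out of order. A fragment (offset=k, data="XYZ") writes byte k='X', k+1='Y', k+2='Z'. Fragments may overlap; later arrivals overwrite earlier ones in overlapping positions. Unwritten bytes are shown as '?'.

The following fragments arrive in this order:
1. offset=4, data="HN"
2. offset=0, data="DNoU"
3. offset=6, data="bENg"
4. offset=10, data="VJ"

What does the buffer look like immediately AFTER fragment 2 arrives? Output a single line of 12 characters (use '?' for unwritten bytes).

Answer: DNoUHN??????

Derivation:
Fragment 1: offset=4 data="HN" -> buffer=????HN??????
Fragment 2: offset=0 data="DNoU" -> buffer=DNoUHN??????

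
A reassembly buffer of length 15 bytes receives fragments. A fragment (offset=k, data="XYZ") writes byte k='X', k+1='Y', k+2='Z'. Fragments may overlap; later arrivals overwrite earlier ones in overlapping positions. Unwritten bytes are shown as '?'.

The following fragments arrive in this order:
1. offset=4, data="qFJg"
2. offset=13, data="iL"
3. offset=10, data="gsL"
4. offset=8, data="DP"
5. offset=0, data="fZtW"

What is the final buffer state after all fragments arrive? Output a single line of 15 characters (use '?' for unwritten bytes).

Answer: fZtWqFJgDPgsLiL

Derivation:
Fragment 1: offset=4 data="qFJg" -> buffer=????qFJg???????
Fragment 2: offset=13 data="iL" -> buffer=????qFJg?????iL
Fragment 3: offset=10 data="gsL" -> buffer=????qFJg??gsLiL
Fragment 4: offset=8 data="DP" -> buffer=????qFJgDPgsLiL
Fragment 5: offset=0 data="fZtW" -> buffer=fZtWqFJgDPgsLiL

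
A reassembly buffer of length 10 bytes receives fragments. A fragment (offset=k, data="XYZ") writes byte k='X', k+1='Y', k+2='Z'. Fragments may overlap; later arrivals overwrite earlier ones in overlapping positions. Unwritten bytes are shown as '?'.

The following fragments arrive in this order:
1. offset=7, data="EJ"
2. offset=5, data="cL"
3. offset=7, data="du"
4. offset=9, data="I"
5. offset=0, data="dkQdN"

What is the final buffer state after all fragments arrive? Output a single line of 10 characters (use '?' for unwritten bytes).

Answer: dkQdNcLduI

Derivation:
Fragment 1: offset=7 data="EJ" -> buffer=???????EJ?
Fragment 2: offset=5 data="cL" -> buffer=?????cLEJ?
Fragment 3: offset=7 data="du" -> buffer=?????cLdu?
Fragment 4: offset=9 data="I" -> buffer=?????cLduI
Fragment 5: offset=0 data="dkQdN" -> buffer=dkQdNcLduI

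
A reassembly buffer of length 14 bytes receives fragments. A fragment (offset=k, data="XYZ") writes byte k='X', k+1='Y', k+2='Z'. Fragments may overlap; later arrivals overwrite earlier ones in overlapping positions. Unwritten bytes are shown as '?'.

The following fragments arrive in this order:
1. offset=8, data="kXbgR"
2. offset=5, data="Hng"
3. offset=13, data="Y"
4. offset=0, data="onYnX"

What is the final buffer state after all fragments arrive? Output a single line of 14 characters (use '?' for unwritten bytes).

Answer: onYnXHngkXbgRY

Derivation:
Fragment 1: offset=8 data="kXbgR" -> buffer=????????kXbgR?
Fragment 2: offset=5 data="Hng" -> buffer=?????HngkXbgR?
Fragment 3: offset=13 data="Y" -> buffer=?????HngkXbgRY
Fragment 4: offset=0 data="onYnX" -> buffer=onYnXHngkXbgRY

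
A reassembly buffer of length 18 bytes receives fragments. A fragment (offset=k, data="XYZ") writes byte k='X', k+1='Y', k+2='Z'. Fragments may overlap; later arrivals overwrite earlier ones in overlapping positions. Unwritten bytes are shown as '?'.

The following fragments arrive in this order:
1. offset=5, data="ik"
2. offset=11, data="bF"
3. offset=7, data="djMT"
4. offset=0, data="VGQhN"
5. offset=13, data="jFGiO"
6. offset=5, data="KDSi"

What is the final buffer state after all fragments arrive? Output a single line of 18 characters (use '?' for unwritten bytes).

Fragment 1: offset=5 data="ik" -> buffer=?????ik???????????
Fragment 2: offset=11 data="bF" -> buffer=?????ik????bF?????
Fragment 3: offset=7 data="djMT" -> buffer=?????ikdjMTbF?????
Fragment 4: offset=0 data="VGQhN" -> buffer=VGQhNikdjMTbF?????
Fragment 5: offset=13 data="jFGiO" -> buffer=VGQhNikdjMTbFjFGiO
Fragment 6: offset=5 data="KDSi" -> buffer=VGQhNKDSiMTbFjFGiO

Answer: VGQhNKDSiMTbFjFGiO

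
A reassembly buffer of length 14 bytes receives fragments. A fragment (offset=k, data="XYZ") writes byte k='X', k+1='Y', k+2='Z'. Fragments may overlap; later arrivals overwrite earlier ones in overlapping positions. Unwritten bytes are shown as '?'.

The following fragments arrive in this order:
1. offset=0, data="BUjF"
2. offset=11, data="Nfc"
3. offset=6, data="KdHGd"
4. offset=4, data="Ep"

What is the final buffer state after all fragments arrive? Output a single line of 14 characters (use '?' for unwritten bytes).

Fragment 1: offset=0 data="BUjF" -> buffer=BUjF??????????
Fragment 2: offset=11 data="Nfc" -> buffer=BUjF???????Nfc
Fragment 3: offset=6 data="KdHGd" -> buffer=BUjF??KdHGdNfc
Fragment 4: offset=4 data="Ep" -> buffer=BUjFEpKdHGdNfc

Answer: BUjFEpKdHGdNfc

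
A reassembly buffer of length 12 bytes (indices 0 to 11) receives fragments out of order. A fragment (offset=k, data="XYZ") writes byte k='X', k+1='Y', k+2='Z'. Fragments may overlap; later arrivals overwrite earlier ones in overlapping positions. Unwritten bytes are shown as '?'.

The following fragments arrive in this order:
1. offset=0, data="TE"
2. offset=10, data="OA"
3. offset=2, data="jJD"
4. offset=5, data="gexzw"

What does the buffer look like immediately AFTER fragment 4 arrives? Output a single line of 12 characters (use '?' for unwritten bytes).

Fragment 1: offset=0 data="TE" -> buffer=TE??????????
Fragment 2: offset=10 data="OA" -> buffer=TE????????OA
Fragment 3: offset=2 data="jJD" -> buffer=TEjJD?????OA
Fragment 4: offset=5 data="gexzw" -> buffer=TEjJDgexzwOA

Answer: TEjJDgexzwOA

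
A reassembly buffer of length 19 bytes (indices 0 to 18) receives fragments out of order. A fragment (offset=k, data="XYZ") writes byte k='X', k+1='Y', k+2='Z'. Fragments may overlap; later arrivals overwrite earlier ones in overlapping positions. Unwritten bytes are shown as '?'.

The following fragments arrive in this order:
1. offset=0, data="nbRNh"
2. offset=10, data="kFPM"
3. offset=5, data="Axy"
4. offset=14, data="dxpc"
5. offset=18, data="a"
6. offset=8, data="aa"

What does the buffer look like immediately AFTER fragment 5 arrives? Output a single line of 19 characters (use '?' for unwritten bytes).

Fragment 1: offset=0 data="nbRNh" -> buffer=nbRNh??????????????
Fragment 2: offset=10 data="kFPM" -> buffer=nbRNh?????kFPM?????
Fragment 3: offset=5 data="Axy" -> buffer=nbRNhAxy??kFPM?????
Fragment 4: offset=14 data="dxpc" -> buffer=nbRNhAxy??kFPMdxpc?
Fragment 5: offset=18 data="a" -> buffer=nbRNhAxy??kFPMdxpca

Answer: nbRNhAxy??kFPMdxpca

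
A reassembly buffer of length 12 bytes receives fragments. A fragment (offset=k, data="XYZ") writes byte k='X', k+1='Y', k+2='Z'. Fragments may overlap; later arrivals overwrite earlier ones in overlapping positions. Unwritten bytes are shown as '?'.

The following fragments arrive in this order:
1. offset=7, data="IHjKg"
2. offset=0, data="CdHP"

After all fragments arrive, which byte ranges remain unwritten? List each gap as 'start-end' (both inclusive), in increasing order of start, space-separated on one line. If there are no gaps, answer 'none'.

Fragment 1: offset=7 len=5
Fragment 2: offset=0 len=4
Gaps: 4-6

Answer: 4-6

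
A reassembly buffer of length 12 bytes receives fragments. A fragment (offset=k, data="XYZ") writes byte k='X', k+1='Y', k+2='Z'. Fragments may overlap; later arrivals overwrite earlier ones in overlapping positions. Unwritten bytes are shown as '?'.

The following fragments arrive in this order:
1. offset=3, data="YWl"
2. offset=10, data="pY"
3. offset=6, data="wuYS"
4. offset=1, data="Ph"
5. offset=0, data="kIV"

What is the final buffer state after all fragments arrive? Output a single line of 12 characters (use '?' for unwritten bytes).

Fragment 1: offset=3 data="YWl" -> buffer=???YWl??????
Fragment 2: offset=10 data="pY" -> buffer=???YWl????pY
Fragment 3: offset=6 data="wuYS" -> buffer=???YWlwuYSpY
Fragment 4: offset=1 data="Ph" -> buffer=?PhYWlwuYSpY
Fragment 5: offset=0 data="kIV" -> buffer=kIVYWlwuYSpY

Answer: kIVYWlwuYSpY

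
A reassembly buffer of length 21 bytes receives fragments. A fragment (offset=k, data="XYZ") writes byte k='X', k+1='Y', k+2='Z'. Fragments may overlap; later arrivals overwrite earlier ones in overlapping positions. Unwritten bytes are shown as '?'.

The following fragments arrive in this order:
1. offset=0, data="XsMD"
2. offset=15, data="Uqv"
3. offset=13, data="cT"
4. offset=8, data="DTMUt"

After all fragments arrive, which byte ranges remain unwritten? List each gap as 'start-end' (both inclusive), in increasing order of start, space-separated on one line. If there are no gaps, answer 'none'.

Fragment 1: offset=0 len=4
Fragment 2: offset=15 len=3
Fragment 3: offset=13 len=2
Fragment 4: offset=8 len=5
Gaps: 4-7 18-20

Answer: 4-7 18-20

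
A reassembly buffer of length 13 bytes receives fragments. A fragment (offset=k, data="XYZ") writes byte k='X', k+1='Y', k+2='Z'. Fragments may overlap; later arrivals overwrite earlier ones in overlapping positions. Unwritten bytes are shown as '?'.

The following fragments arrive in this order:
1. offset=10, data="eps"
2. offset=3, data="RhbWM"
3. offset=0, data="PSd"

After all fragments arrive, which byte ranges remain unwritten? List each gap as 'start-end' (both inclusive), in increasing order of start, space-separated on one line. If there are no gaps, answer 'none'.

Fragment 1: offset=10 len=3
Fragment 2: offset=3 len=5
Fragment 3: offset=0 len=3
Gaps: 8-9

Answer: 8-9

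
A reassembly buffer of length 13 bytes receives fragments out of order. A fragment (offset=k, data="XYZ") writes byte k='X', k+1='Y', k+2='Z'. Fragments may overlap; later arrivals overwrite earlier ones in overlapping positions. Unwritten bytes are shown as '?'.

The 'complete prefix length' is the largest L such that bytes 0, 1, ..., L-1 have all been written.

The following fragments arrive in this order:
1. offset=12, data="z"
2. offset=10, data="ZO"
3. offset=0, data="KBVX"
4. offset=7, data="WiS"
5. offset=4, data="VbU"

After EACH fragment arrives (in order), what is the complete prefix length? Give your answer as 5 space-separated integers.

Fragment 1: offset=12 data="z" -> buffer=????????????z -> prefix_len=0
Fragment 2: offset=10 data="ZO" -> buffer=??????????ZOz -> prefix_len=0
Fragment 3: offset=0 data="KBVX" -> buffer=KBVX??????ZOz -> prefix_len=4
Fragment 4: offset=7 data="WiS" -> buffer=KBVX???WiSZOz -> prefix_len=4
Fragment 5: offset=4 data="VbU" -> buffer=KBVXVbUWiSZOz -> prefix_len=13

Answer: 0 0 4 4 13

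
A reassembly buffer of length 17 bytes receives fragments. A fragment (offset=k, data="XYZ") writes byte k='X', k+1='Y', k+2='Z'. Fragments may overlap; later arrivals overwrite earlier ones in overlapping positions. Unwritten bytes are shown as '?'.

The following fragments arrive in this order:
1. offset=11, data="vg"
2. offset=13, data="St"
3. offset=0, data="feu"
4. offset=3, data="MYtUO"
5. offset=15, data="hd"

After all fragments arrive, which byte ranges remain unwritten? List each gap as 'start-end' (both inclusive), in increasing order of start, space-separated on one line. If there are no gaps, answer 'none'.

Answer: 8-10

Derivation:
Fragment 1: offset=11 len=2
Fragment 2: offset=13 len=2
Fragment 3: offset=0 len=3
Fragment 4: offset=3 len=5
Fragment 5: offset=15 len=2
Gaps: 8-10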